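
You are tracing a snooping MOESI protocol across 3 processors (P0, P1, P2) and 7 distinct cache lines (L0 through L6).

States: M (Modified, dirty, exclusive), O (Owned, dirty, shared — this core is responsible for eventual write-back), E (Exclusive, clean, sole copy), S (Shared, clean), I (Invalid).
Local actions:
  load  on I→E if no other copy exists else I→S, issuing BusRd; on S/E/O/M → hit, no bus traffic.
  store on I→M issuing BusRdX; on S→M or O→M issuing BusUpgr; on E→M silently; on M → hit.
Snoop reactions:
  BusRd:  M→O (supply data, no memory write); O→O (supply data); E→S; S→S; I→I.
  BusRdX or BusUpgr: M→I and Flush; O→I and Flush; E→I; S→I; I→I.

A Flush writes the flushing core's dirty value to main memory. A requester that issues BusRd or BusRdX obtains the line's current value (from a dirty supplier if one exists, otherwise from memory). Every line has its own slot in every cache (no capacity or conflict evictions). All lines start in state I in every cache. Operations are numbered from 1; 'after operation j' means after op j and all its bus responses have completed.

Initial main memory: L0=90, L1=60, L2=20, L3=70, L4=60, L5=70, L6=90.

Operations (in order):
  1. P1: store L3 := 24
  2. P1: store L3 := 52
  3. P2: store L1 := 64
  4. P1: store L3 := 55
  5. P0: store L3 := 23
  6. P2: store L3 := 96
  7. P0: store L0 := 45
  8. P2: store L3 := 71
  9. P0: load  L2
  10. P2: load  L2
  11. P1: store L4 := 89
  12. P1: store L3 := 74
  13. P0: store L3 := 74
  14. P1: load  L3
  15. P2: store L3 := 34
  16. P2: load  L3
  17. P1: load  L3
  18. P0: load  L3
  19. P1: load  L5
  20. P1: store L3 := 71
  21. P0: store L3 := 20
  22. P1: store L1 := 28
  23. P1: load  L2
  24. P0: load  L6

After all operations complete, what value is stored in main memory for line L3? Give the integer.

[1] P1: store L3 := 24 | P0:I, P1:M(24), P2:I | bus: BusRdX
[2] P1: store L3 := 52 | P0:I, P1:M(52), P2:I | bus: none
[3] P2: store L1 := 64 | P0:I, P1:I, P2:M(64) | bus: BusRdX
[4] P1: store L3 := 55 | P0:I, P1:M(55), P2:I | bus: none
[5] P0: store L3 := 23 | P0:M(23), P1:I, P2:I | bus: BusRdX,Flush
[6] P2: store L3 := 96 | P0:I, P1:I, P2:M(96) | bus: BusRdX,Flush
[7] P0: store L0 := 45 | P0:M(45), P1:I, P2:I | bus: BusRdX
[8] P2: store L3 := 71 | P0:I, P1:I, P2:M(71) | bus: none
[9] P0: load  L2 | P0:E(20), P1:I, P2:I | bus: BusRd
[10] P2: load  L2 | P0:S(20), P1:I, P2:S(20) | bus: BusRd
[11] P1: store L4 := 89 | P0:I, P1:M(89), P2:I | bus: BusRdX
[12] P1: store L3 := 74 | P0:I, P1:M(74), P2:I | bus: BusRdX,Flush
[13] P0: store L3 := 74 | P0:M(74), P1:I, P2:I | bus: BusRdX,Flush
[14] P1: load  L3 | P0:O(74), P1:S(74), P2:I | bus: BusRd
[15] P2: store L3 := 34 | P0:I, P1:I, P2:M(34) | bus: BusRdX,Flush
[16] P2: load  L3 | P0:I, P1:I, P2:M(34) | bus: none
[17] P1: load  L3 | P0:I, P1:S(34), P2:O(34) | bus: BusRd
[18] P0: load  L3 | P0:S(34), P1:S(34), P2:O(34) | bus: BusRd
[19] P1: load  L5 | P0:I, P1:E(70), P2:I | bus: BusRd
[20] P1: store L3 := 71 | P0:I, P1:M(71), P2:I | bus: BusUpgr,Flush
[21] P0: store L3 := 20 | P0:M(20), P1:I, P2:I | bus: BusRdX,Flush
[22] P1: store L1 := 28 | P0:I, P1:M(28), P2:I | bus: BusRdX,Flush
[23] P1: load  L2 | P0:S(20), P1:S(20), P2:S(20) | bus: BusRd
[24] P0: load  L6 | P0:E(90), P1:I, P2:I | bus: BusRd

memory[L3] = 71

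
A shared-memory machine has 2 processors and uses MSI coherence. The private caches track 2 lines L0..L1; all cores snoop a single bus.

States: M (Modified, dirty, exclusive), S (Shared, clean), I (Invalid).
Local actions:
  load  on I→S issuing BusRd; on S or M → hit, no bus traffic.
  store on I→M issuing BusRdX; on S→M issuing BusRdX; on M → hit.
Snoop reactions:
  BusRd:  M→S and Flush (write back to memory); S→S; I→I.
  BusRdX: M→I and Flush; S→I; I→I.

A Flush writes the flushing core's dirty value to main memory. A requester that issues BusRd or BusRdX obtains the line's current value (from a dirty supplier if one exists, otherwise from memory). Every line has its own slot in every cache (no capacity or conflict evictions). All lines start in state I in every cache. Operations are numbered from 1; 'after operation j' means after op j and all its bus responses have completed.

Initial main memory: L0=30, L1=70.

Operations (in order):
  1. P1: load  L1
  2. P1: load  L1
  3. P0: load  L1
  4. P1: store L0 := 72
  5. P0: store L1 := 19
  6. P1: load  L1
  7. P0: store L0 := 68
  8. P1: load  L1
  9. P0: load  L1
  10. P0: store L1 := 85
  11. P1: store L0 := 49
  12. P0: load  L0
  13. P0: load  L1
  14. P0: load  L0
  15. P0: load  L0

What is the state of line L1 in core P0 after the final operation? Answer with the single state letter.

[1] P1: load  L1 | P0:I, P1:S(70) | bus: BusRd
[2] P1: load  L1 | P0:I, P1:S(70) | bus: none
[3] P0: load  L1 | P0:S(70), P1:S(70) | bus: BusRd
[4] P1: store L0 := 72 | P0:I, P1:M(72) | bus: BusRdX
[5] P0: store L1 := 19 | P0:M(19), P1:I | bus: BusRdX
[6] P1: load  L1 | P0:S(19), P1:S(19) | bus: BusRd,Flush
[7] P0: store L0 := 68 | P0:M(68), P1:I | bus: BusRdX,Flush
[8] P1: load  L1 | P0:S(19), P1:S(19) | bus: none
[9] P0: load  L1 | P0:S(19), P1:S(19) | bus: none
[10] P0: store L1 := 85 | P0:M(85), P1:I | bus: BusRdX
[11] P1: store L0 := 49 | P0:I, P1:M(49) | bus: BusRdX,Flush
[12] P0: load  L0 | P0:S(49), P1:S(49) | bus: BusRd,Flush
[13] P0: load  L1 | P0:M(85), P1:I | bus: none
[14] P0: load  L0 | P0:S(49), P1:S(49) | bus: none
[15] P0: load  L0 | P0:S(49), P1:S(49) | bus: none

state = M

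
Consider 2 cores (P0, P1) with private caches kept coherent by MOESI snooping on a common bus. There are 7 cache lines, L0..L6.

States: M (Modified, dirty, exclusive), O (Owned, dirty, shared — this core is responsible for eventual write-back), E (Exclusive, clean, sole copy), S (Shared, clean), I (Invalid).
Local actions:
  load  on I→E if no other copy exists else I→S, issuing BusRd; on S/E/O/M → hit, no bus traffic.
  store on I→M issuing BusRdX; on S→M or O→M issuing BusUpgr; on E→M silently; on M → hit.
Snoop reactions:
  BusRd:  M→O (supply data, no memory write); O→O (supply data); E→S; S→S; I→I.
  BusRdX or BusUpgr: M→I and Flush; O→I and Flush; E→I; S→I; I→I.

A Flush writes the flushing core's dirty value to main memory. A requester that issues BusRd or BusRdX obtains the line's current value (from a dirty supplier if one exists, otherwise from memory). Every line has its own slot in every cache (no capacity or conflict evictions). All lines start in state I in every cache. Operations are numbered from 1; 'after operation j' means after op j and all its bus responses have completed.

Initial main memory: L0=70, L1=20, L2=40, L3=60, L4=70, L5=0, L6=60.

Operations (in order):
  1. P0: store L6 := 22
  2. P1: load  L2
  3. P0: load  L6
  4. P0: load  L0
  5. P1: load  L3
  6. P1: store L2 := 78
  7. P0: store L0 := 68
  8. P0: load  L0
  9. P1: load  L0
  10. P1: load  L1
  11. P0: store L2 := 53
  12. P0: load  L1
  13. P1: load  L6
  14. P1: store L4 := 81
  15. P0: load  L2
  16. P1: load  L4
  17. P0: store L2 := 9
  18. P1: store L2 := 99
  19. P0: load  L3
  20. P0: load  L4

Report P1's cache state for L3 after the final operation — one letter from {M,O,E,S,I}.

state = S

1. P0: store L6 := 22  bus=[BusRdX]  L6: P0=M P1=I  mem[L6]=60
2. P1: load  L2  bus=[BusRd]  L2: P0=I P1=E  mem[L2]=40
3. P0: load  L6  bus=[-]  L6: P0=M P1=I  mem[L6]=60
4. P0: load  L0  bus=[BusRd]  L0: P0=E P1=I  mem[L0]=70
5. P1: load  L3  bus=[BusRd]  L3: P0=I P1=E  mem[L3]=60
6. P1: store L2 := 78  bus=[-]  L2: P0=I P1=M  mem[L2]=40
7. P0: store L0 := 68  bus=[-]  L0: P0=M P1=I  mem[L0]=70
8. P0: load  L0  bus=[-]  L0: P0=M P1=I  mem[L0]=70
9. P1: load  L0  bus=[BusRd]  L0: P0=O P1=S  mem[L0]=70
10. P1: load  L1  bus=[BusRd]  L1: P0=I P1=E  mem[L1]=20
11. P0: store L2 := 53  bus=[BusRdX,Flush]  L2: P0=M P1=I  mem[L2]=78
12. P0: load  L1  bus=[BusRd]  L1: P0=S P1=S  mem[L1]=20
13. P1: load  L6  bus=[BusRd]  L6: P0=O P1=S  mem[L6]=60
14. P1: store L4 := 81  bus=[BusRdX]  L4: P0=I P1=M  mem[L4]=70
15. P0: load  L2  bus=[-]  L2: P0=M P1=I  mem[L2]=78
16. P1: load  L4  bus=[-]  L4: P0=I P1=M  mem[L4]=70
17. P0: store L2 := 9  bus=[-]  L2: P0=M P1=I  mem[L2]=78
18. P1: store L2 := 99  bus=[BusRdX,Flush]  L2: P0=I P1=M  mem[L2]=9
19. P0: load  L3  bus=[BusRd]  L3: P0=S P1=S  mem[L3]=60
20. P0: load  L4  bus=[BusRd]  L4: P0=S P1=O  mem[L4]=70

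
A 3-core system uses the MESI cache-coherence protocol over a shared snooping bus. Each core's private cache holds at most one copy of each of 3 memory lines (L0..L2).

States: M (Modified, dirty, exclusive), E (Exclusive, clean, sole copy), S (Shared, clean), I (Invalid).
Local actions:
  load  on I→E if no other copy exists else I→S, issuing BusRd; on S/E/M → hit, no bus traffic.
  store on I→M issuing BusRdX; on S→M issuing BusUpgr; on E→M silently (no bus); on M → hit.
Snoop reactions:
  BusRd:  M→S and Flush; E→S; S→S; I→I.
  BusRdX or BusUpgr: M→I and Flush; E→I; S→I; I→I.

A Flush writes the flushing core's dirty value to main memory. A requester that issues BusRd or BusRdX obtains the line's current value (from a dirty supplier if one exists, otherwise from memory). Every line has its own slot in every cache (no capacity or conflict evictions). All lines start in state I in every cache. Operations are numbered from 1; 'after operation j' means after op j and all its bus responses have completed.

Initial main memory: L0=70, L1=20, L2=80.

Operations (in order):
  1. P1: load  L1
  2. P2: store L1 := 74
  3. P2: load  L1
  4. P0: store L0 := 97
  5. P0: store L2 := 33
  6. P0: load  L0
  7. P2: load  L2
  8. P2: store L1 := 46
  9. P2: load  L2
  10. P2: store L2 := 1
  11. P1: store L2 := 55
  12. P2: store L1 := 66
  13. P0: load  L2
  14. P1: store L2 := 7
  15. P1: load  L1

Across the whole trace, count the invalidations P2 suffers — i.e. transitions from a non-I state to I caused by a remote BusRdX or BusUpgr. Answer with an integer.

invalidations = 1

[1] P1: load  L1 | P0:I, P1:E(20), P2:I | bus: BusRd
[2] P2: store L1 := 74 | P0:I, P1:I, P2:M(74) | bus: BusRdX
[3] P2: load  L1 | P0:I, P1:I, P2:M(74) | bus: none
[4] P0: store L0 := 97 | P0:M(97), P1:I, P2:I | bus: BusRdX
[5] P0: store L2 := 33 | P0:M(33), P1:I, P2:I | bus: BusRdX
[6] P0: load  L0 | P0:M(97), P1:I, P2:I | bus: none
[7] P2: load  L2 | P0:S(33), P1:I, P2:S(33) | bus: BusRd,Flush
[8] P2: store L1 := 46 | P0:I, P1:I, P2:M(46) | bus: none
[9] P2: load  L2 | P0:S(33), P1:I, P2:S(33) | bus: none
[10] P2: store L2 := 1 | P0:I, P1:I, P2:M(1) | bus: BusUpgr
[11] P1: store L2 := 55 | P0:I, P1:M(55), P2:I | bus: BusRdX,Flush
[12] P2: store L1 := 66 | P0:I, P1:I, P2:M(66) | bus: none
[13] P0: load  L2 | P0:S(55), P1:S(55), P2:I | bus: BusRd,Flush
[14] P1: store L2 := 7 | P0:I, P1:M(7), P2:I | bus: BusUpgr
[15] P1: load  L1 | P0:I, P1:S(66), P2:S(66) | bus: BusRd,Flush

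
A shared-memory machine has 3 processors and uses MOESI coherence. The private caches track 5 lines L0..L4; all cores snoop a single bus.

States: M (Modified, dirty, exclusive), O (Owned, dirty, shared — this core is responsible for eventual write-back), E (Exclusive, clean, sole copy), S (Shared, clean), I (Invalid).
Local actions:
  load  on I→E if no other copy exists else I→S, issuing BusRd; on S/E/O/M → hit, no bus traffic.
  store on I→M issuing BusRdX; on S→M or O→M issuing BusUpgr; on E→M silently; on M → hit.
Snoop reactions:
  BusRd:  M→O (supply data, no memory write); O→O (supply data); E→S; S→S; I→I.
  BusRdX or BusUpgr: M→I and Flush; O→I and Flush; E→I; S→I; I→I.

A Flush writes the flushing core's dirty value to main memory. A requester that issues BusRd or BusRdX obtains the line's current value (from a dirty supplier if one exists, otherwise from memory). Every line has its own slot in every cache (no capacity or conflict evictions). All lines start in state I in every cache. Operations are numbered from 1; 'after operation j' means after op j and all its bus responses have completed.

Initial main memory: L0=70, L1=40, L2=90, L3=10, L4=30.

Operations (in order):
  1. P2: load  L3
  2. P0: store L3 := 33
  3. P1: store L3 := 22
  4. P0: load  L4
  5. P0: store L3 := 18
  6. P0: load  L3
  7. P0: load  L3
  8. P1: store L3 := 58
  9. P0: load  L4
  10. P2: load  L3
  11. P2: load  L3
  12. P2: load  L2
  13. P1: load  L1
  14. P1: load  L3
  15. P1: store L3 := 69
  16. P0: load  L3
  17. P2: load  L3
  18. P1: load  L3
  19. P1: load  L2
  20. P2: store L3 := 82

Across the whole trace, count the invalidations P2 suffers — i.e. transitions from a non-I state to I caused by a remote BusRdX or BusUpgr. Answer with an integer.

invalidations = 2

1. P2: load  L3  bus=[BusRd]  L3: P0=I P1=I P2=E  mem[L3]=10
2. P0: store L3 := 33  bus=[BusRdX]  L3: P0=M P1=I P2=I  mem[L3]=10
3. P1: store L3 := 22  bus=[BusRdX,Flush]  L3: P0=I P1=M P2=I  mem[L3]=33
4. P0: load  L4  bus=[BusRd]  L4: P0=E P1=I P2=I  mem[L4]=30
5. P0: store L3 := 18  bus=[BusRdX,Flush]  L3: P0=M P1=I P2=I  mem[L3]=22
6. P0: load  L3  bus=[-]  L3: P0=M P1=I P2=I  mem[L3]=22
7. P0: load  L3  bus=[-]  L3: P0=M P1=I P2=I  mem[L3]=22
8. P1: store L3 := 58  bus=[BusRdX,Flush]  L3: P0=I P1=M P2=I  mem[L3]=18
9. P0: load  L4  bus=[-]  L4: P0=E P1=I P2=I  mem[L4]=30
10. P2: load  L3  bus=[BusRd]  L3: P0=I P1=O P2=S  mem[L3]=18
11. P2: load  L3  bus=[-]  L3: P0=I P1=O P2=S  mem[L3]=18
12. P2: load  L2  bus=[BusRd]  L2: P0=I P1=I P2=E  mem[L2]=90
13. P1: load  L1  bus=[BusRd]  L1: P0=I P1=E P2=I  mem[L1]=40
14. P1: load  L3  bus=[-]  L3: P0=I P1=O P2=S  mem[L3]=18
15. P1: store L3 := 69  bus=[BusUpgr]  L3: P0=I P1=M P2=I  mem[L3]=18
16. P0: load  L3  bus=[BusRd]  L3: P0=S P1=O P2=I  mem[L3]=18
17. P2: load  L3  bus=[BusRd]  L3: P0=S P1=O P2=S  mem[L3]=18
18. P1: load  L3  bus=[-]  L3: P0=S P1=O P2=S  mem[L3]=18
19. P1: load  L2  bus=[BusRd]  L2: P0=I P1=S P2=S  mem[L2]=90
20. P2: store L3 := 82  bus=[BusUpgr,Flush]  L3: P0=I P1=I P2=M  mem[L3]=69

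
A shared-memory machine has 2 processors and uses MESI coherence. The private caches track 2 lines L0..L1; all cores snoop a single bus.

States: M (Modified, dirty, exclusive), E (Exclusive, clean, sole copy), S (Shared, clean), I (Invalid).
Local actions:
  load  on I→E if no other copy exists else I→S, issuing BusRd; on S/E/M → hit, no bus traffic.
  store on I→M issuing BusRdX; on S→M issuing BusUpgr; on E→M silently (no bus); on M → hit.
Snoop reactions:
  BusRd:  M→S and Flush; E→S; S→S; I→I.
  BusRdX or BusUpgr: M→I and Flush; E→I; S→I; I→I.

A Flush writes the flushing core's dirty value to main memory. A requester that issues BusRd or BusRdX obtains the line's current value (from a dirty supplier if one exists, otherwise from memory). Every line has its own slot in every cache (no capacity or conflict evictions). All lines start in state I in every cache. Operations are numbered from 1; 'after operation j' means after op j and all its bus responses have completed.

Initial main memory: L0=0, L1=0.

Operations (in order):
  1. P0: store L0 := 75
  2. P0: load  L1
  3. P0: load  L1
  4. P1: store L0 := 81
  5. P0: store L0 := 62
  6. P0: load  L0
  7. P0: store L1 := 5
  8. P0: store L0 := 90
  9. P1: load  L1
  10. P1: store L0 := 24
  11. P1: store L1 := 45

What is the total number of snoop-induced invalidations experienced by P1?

invalidations = 1

1. P0: store L0 := 75  bus=[BusRdX]  L0: P0=M P1=I  mem[L0]=0
2. P0: load  L1  bus=[BusRd]  L1: P0=E P1=I  mem[L1]=0
3. P0: load  L1  bus=[-]  L1: P0=E P1=I  mem[L1]=0
4. P1: store L0 := 81  bus=[BusRdX,Flush]  L0: P0=I P1=M  mem[L0]=75
5. P0: store L0 := 62  bus=[BusRdX,Flush]  L0: P0=M P1=I  mem[L0]=81
6. P0: load  L0  bus=[-]  L0: P0=M P1=I  mem[L0]=81
7. P0: store L1 := 5  bus=[-]  L1: P0=M P1=I  mem[L1]=0
8. P0: store L0 := 90  bus=[-]  L0: P0=M P1=I  mem[L0]=81
9. P1: load  L1  bus=[BusRd,Flush]  L1: P0=S P1=S  mem[L1]=5
10. P1: store L0 := 24  bus=[BusRdX,Flush]  L0: P0=I P1=M  mem[L0]=90
11. P1: store L1 := 45  bus=[BusUpgr]  L1: P0=I P1=M  mem[L1]=5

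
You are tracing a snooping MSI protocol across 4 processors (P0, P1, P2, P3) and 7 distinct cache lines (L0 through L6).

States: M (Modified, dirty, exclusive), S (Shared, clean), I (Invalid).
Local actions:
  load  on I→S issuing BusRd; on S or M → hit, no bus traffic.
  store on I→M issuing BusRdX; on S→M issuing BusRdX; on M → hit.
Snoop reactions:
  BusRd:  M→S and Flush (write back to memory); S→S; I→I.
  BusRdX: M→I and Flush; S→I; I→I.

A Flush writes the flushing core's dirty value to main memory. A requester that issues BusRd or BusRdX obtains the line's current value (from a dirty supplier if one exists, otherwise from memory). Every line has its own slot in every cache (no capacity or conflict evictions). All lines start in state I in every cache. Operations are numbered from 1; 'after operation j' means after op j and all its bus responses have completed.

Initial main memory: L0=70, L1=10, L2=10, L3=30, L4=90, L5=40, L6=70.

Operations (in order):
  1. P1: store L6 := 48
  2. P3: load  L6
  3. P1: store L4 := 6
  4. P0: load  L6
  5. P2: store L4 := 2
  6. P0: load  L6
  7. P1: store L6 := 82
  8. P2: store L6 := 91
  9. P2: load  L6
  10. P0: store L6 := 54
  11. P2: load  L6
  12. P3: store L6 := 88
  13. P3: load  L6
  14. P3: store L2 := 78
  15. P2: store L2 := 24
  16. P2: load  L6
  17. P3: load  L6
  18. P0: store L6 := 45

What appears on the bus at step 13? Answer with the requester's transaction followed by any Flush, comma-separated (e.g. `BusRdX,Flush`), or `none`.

1. P1: store L6 := 48  bus=[BusRdX]  L6: P0=I P1=M P2=I P3=I  mem[L6]=70
2. P3: load  L6  bus=[BusRd,Flush]  L6: P0=I P1=S P2=I P3=S  mem[L6]=48
3. P1: store L4 := 6  bus=[BusRdX]  L4: P0=I P1=M P2=I P3=I  mem[L4]=90
4. P0: load  L6  bus=[BusRd]  L6: P0=S P1=S P2=I P3=S  mem[L6]=48
5. P2: store L4 := 2  bus=[BusRdX,Flush]  L4: P0=I P1=I P2=M P3=I  mem[L4]=6
6. P0: load  L6  bus=[-]  L6: P0=S P1=S P2=I P3=S  mem[L6]=48
7. P1: store L6 := 82  bus=[BusRdX]  L6: P0=I P1=M P2=I P3=I  mem[L6]=48
8. P2: store L6 := 91  bus=[BusRdX,Flush]  L6: P0=I P1=I P2=M P3=I  mem[L6]=82
9. P2: load  L6  bus=[-]  L6: P0=I P1=I P2=M P3=I  mem[L6]=82
10. P0: store L6 := 54  bus=[BusRdX,Flush]  L6: P0=M P1=I P2=I P3=I  mem[L6]=91
11. P2: load  L6  bus=[BusRd,Flush]  L6: P0=S P1=I P2=S P3=I  mem[L6]=54
12. P3: store L6 := 88  bus=[BusRdX]  L6: P0=I P1=I P2=I P3=M  mem[L6]=54
13. P3: load  L6  bus=[-]  L6: P0=I P1=I P2=I P3=M  mem[L6]=54
14. P3: store L2 := 78  bus=[BusRdX]  L2: P0=I P1=I P2=I P3=M  mem[L2]=10
15. P2: store L2 := 24  bus=[BusRdX,Flush]  L2: P0=I P1=I P2=M P3=I  mem[L2]=78
16. P2: load  L6  bus=[BusRd,Flush]  L6: P0=I P1=I P2=S P3=S  mem[L6]=88
17. P3: load  L6  bus=[-]  L6: P0=I P1=I P2=S P3=S  mem[L6]=88
18. P0: store L6 := 45  bus=[BusRdX]  L6: P0=M P1=I P2=I P3=I  mem[L6]=88

bus = none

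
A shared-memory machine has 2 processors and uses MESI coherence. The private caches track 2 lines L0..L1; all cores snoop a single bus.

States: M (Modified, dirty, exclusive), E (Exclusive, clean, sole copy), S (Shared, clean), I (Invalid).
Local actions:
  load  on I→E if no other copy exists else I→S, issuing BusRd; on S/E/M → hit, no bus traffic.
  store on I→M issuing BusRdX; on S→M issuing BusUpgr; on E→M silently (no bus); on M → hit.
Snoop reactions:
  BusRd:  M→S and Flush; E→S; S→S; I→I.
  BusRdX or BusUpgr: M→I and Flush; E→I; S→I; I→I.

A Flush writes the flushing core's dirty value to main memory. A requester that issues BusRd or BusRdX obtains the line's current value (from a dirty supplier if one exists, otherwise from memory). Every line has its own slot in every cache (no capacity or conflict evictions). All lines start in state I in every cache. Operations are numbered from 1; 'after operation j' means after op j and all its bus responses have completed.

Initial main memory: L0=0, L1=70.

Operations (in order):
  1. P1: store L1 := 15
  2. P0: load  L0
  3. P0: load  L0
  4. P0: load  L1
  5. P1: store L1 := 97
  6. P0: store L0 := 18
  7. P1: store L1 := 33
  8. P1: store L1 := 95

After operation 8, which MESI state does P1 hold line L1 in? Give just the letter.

state = M

  op1 P1: store L1 := 15 → I/M on L1; bus BusRdX; mem=70
  op2 P0: load  L0 → E/I on L0; bus BusRd; mem=0
  op3 P0: load  L0 → E/I on L0; bus (none); mem=0
  op4 P0: load  L1 → S/S on L1; bus BusRd Flush; mem=15
  op5 P1: store L1 := 97 → I/M on L1; bus BusUpgr; mem=15
  op6 P0: store L0 := 18 → M/I on L0; bus (none); mem=0
  op7 P1: store L1 := 33 → I/M on L1; bus (none); mem=15
  op8 P1: store L1 := 95 → I/M on L1; bus (none); mem=15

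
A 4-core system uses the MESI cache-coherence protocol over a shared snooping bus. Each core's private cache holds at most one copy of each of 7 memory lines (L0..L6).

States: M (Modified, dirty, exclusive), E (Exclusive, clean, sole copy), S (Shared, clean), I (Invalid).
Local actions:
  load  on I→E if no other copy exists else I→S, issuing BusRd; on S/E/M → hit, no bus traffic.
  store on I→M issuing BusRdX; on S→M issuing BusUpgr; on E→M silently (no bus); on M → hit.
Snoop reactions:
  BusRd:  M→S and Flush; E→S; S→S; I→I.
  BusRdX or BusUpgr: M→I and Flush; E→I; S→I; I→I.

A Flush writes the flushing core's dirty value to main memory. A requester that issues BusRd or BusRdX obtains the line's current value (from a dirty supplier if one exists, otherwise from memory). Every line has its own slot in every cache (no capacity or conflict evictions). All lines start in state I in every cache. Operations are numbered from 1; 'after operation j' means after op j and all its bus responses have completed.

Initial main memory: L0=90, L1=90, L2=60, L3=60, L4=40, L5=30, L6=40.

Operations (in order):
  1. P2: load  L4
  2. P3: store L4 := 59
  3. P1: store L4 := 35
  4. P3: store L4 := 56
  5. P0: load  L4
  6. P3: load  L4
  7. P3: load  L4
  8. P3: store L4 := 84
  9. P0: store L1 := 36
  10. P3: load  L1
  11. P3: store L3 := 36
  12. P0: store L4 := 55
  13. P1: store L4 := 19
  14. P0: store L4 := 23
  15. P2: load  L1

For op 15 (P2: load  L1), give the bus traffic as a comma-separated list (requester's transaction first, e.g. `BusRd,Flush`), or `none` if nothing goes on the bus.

[1] P2: load  L4 | P0:I, P1:I, P2:E(40), P3:I | bus: BusRd
[2] P3: store L4 := 59 | P0:I, P1:I, P2:I, P3:M(59) | bus: BusRdX
[3] P1: store L4 := 35 | P0:I, P1:M(35), P2:I, P3:I | bus: BusRdX,Flush
[4] P3: store L4 := 56 | P0:I, P1:I, P2:I, P3:M(56) | bus: BusRdX,Flush
[5] P0: load  L4 | P0:S(56), P1:I, P2:I, P3:S(56) | bus: BusRd,Flush
[6] P3: load  L4 | P0:S(56), P1:I, P2:I, P3:S(56) | bus: none
[7] P3: load  L4 | P0:S(56), P1:I, P2:I, P3:S(56) | bus: none
[8] P3: store L4 := 84 | P0:I, P1:I, P2:I, P3:M(84) | bus: BusUpgr
[9] P0: store L1 := 36 | P0:M(36), P1:I, P2:I, P3:I | bus: BusRdX
[10] P3: load  L1 | P0:S(36), P1:I, P2:I, P3:S(36) | bus: BusRd,Flush
[11] P3: store L3 := 36 | P0:I, P1:I, P2:I, P3:M(36) | bus: BusRdX
[12] P0: store L4 := 55 | P0:M(55), P1:I, P2:I, P3:I | bus: BusRdX,Flush
[13] P1: store L4 := 19 | P0:I, P1:M(19), P2:I, P3:I | bus: BusRdX,Flush
[14] P0: store L4 := 23 | P0:M(23), P1:I, P2:I, P3:I | bus: BusRdX,Flush
[15] P2: load  L1 | P0:S(36), P1:I, P2:S(36), P3:S(36) | bus: BusRd

bus = BusRd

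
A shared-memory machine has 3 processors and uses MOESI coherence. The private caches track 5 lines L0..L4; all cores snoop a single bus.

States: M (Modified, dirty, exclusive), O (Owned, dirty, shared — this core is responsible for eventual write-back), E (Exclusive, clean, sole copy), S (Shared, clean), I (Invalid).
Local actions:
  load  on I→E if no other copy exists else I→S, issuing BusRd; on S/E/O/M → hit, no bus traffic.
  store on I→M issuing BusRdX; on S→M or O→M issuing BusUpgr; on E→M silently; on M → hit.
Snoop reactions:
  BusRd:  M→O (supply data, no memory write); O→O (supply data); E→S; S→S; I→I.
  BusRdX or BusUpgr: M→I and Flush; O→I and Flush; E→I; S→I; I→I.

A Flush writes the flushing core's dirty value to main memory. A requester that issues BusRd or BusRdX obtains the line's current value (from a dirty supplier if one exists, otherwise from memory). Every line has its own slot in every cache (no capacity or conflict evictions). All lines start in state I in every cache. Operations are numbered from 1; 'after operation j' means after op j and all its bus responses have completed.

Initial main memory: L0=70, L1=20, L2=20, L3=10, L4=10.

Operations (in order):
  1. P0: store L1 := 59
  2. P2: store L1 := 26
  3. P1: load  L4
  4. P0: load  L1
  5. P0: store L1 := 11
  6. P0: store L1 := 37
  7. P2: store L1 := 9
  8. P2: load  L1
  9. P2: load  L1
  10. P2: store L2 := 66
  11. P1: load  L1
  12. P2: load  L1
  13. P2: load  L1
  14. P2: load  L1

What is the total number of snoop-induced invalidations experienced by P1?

invalidations = 0

  op1 P0: store L1 := 59 → M/I/I on L1; bus BusRdX; mem=20
  op2 P2: store L1 := 26 → I/I/M on L1; bus BusRdX Flush; mem=59
  op3 P1: load  L4 → I/E/I on L4; bus BusRd; mem=10
  op4 P0: load  L1 → S/I/O on L1; bus BusRd; mem=59
  op5 P0: store L1 := 11 → M/I/I on L1; bus BusUpgr Flush; mem=26
  op6 P0: store L1 := 37 → M/I/I on L1; bus (none); mem=26
  op7 P2: store L1 := 9 → I/I/M on L1; bus BusRdX Flush; mem=37
  op8 P2: load  L1 → I/I/M on L1; bus (none); mem=37
  op9 P2: load  L1 → I/I/M on L1; bus (none); mem=37
  op10 P2: store L2 := 66 → I/I/M on L2; bus BusRdX; mem=20
  op11 P1: load  L1 → I/S/O on L1; bus BusRd; mem=37
  op12 P2: load  L1 → I/S/O on L1; bus (none); mem=37
  op13 P2: load  L1 → I/S/O on L1; bus (none); mem=37
  op14 P2: load  L1 → I/S/O on L1; bus (none); mem=37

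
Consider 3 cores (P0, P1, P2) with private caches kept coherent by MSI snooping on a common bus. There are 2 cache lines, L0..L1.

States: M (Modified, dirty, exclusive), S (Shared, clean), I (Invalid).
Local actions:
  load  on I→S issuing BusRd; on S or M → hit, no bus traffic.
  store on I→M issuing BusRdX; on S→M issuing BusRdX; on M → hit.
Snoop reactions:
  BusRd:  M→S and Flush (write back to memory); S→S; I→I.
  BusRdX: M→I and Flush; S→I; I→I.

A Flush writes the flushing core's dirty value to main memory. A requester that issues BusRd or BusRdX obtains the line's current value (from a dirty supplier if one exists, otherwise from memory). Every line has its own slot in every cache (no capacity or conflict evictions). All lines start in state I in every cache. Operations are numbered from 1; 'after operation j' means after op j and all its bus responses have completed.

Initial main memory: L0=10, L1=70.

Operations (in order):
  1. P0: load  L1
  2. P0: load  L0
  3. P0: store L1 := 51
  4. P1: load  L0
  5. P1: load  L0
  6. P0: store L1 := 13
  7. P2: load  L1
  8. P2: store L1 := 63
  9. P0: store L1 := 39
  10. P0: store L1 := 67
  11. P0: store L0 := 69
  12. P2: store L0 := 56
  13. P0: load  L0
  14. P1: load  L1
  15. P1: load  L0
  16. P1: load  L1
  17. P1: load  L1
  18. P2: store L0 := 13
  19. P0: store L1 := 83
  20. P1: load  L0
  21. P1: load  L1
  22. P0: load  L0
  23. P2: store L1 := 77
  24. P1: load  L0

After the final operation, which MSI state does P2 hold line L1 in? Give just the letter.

state = M

step 1: P0: load  L1  ⟶  SII  (L1)  txn=BusRd  M[L1]=70
step 2: P0: load  L0  ⟶  SII  (L0)  txn=BusRd  M[L0]=10
step 3: P0: store L1 := 51  ⟶  MII  (L1)  txn=BusRdX  M[L1]=70
step 4: P1: load  L0  ⟶  SSI  (L0)  txn=BusRd  M[L0]=10
step 5: P1: load  L0  ⟶  SSI  (L0)  txn=∅  M[L0]=10
step 6: P0: store L1 := 13  ⟶  MII  (L1)  txn=∅  M[L1]=70
step 7: P2: load  L1  ⟶  SIS  (L1)  txn=BusRd+Flush  M[L1]=13
step 8: P2: store L1 := 63  ⟶  IIM  (L1)  txn=BusRdX  M[L1]=13
step 9: P0: store L1 := 39  ⟶  MII  (L1)  txn=BusRdX+Flush  M[L1]=63
step 10: P0: store L1 := 67  ⟶  MII  (L1)  txn=∅  M[L1]=63
step 11: P0: store L0 := 69  ⟶  MII  (L0)  txn=BusRdX  M[L0]=10
step 12: P2: store L0 := 56  ⟶  IIM  (L0)  txn=BusRdX+Flush  M[L0]=69
step 13: P0: load  L0  ⟶  SIS  (L0)  txn=BusRd+Flush  M[L0]=56
step 14: P1: load  L1  ⟶  SSI  (L1)  txn=BusRd+Flush  M[L1]=67
step 15: P1: load  L0  ⟶  SSS  (L0)  txn=BusRd  M[L0]=56
step 16: P1: load  L1  ⟶  SSI  (L1)  txn=∅  M[L1]=67
step 17: P1: load  L1  ⟶  SSI  (L1)  txn=∅  M[L1]=67
step 18: P2: store L0 := 13  ⟶  IIM  (L0)  txn=BusRdX  M[L0]=56
step 19: P0: store L1 := 83  ⟶  MII  (L1)  txn=BusRdX  M[L1]=67
step 20: P1: load  L0  ⟶  ISS  (L0)  txn=BusRd+Flush  M[L0]=13
step 21: P1: load  L1  ⟶  SSI  (L1)  txn=BusRd+Flush  M[L1]=83
step 22: P0: load  L0  ⟶  SSS  (L0)  txn=BusRd  M[L0]=13
step 23: P2: store L1 := 77  ⟶  IIM  (L1)  txn=BusRdX  M[L1]=83
step 24: P1: load  L0  ⟶  SSS  (L0)  txn=∅  M[L0]=13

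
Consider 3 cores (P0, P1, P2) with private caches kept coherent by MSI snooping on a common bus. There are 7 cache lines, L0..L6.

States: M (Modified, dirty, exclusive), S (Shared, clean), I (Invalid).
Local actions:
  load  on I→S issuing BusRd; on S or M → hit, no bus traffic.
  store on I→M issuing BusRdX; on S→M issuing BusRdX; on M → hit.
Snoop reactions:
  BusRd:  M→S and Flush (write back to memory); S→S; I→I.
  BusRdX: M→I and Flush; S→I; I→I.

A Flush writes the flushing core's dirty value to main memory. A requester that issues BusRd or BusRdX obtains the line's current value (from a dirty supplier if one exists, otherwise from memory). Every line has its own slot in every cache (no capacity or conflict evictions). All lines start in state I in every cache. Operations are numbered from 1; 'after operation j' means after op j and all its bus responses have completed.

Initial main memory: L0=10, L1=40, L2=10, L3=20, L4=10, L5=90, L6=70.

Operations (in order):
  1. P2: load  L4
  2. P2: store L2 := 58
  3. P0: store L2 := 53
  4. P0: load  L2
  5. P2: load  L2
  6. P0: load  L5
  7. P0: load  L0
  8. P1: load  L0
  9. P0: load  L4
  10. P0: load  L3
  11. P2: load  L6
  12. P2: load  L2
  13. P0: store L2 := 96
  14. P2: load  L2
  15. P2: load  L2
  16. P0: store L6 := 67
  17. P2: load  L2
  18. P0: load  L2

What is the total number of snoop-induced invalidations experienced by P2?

step 1: P2: load  L4  ⟶  IIS  (L4)  txn=BusRd  M[L4]=10
step 2: P2: store L2 := 58  ⟶  IIM  (L2)  txn=BusRdX  M[L2]=10
step 3: P0: store L2 := 53  ⟶  MII  (L2)  txn=BusRdX+Flush  M[L2]=58
step 4: P0: load  L2  ⟶  MII  (L2)  txn=∅  M[L2]=58
step 5: P2: load  L2  ⟶  SIS  (L2)  txn=BusRd+Flush  M[L2]=53
step 6: P0: load  L5  ⟶  SII  (L5)  txn=BusRd  M[L5]=90
step 7: P0: load  L0  ⟶  SII  (L0)  txn=BusRd  M[L0]=10
step 8: P1: load  L0  ⟶  SSI  (L0)  txn=BusRd  M[L0]=10
step 9: P0: load  L4  ⟶  SIS  (L4)  txn=BusRd  M[L4]=10
step 10: P0: load  L3  ⟶  SII  (L3)  txn=BusRd  M[L3]=20
step 11: P2: load  L6  ⟶  IIS  (L6)  txn=BusRd  M[L6]=70
step 12: P2: load  L2  ⟶  SIS  (L2)  txn=∅  M[L2]=53
step 13: P0: store L2 := 96  ⟶  MII  (L2)  txn=BusRdX  M[L2]=53
step 14: P2: load  L2  ⟶  SIS  (L2)  txn=BusRd+Flush  M[L2]=96
step 15: P2: load  L2  ⟶  SIS  (L2)  txn=∅  M[L2]=96
step 16: P0: store L6 := 67  ⟶  MII  (L6)  txn=BusRdX  M[L6]=70
step 17: P2: load  L2  ⟶  SIS  (L2)  txn=∅  M[L2]=96
step 18: P0: load  L2  ⟶  SIS  (L2)  txn=∅  M[L2]=96

invalidations = 3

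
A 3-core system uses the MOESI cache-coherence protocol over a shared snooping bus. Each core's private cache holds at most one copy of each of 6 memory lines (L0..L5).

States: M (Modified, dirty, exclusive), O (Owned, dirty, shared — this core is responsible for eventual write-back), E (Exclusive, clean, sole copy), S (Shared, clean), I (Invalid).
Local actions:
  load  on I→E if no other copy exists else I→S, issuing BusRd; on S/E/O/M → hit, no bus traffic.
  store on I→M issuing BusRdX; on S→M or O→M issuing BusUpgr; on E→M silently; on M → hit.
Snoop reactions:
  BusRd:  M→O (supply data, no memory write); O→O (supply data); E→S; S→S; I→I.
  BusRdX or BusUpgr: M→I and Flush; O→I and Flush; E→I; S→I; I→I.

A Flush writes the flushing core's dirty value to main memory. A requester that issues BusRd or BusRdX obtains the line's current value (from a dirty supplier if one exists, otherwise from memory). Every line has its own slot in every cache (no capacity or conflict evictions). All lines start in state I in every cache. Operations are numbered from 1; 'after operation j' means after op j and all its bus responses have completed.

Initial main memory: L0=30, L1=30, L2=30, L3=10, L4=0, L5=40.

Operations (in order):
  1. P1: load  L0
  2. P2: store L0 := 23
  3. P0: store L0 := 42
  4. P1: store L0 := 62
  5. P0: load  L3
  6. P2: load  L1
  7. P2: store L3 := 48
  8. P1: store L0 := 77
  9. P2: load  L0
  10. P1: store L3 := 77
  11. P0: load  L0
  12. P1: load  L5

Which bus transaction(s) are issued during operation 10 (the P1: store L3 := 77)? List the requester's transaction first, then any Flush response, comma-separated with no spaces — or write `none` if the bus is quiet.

bus = BusRdX,Flush

  op1 P1: load  L0 → I/E/I on L0; bus BusRd; mem=30
  op2 P2: store L0 := 23 → I/I/M on L0; bus BusRdX; mem=30
  op3 P0: store L0 := 42 → M/I/I on L0; bus BusRdX Flush; mem=23
  op4 P1: store L0 := 62 → I/M/I on L0; bus BusRdX Flush; mem=42
  op5 P0: load  L3 → E/I/I on L3; bus BusRd; mem=10
  op6 P2: load  L1 → I/I/E on L1; bus BusRd; mem=30
  op7 P2: store L3 := 48 → I/I/M on L3; bus BusRdX; mem=10
  op8 P1: store L0 := 77 → I/M/I on L0; bus (none); mem=42
  op9 P2: load  L0 → I/O/S on L0; bus BusRd; mem=42
  op10 P1: store L3 := 77 → I/M/I on L3; bus BusRdX Flush; mem=48
  op11 P0: load  L0 → S/O/S on L0; bus BusRd; mem=42
  op12 P1: load  L5 → I/E/I on L5; bus BusRd; mem=40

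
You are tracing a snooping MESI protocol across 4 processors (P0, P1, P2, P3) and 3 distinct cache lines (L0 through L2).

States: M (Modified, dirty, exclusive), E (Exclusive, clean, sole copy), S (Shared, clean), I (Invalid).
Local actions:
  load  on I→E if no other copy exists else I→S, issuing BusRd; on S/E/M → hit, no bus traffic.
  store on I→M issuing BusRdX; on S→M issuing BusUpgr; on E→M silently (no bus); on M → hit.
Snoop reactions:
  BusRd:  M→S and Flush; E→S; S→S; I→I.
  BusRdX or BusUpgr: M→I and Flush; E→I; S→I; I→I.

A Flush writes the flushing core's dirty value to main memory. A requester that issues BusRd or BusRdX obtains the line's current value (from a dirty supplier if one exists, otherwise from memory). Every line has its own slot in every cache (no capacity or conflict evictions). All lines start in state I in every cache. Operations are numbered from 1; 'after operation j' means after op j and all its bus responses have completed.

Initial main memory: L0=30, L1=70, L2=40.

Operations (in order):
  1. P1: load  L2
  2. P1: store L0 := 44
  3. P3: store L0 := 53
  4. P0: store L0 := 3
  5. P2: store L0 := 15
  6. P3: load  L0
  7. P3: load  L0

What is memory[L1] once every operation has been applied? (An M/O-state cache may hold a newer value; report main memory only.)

  op1 P1: load  L2 → I/E/I/I on L2; bus BusRd; mem=40
  op2 P1: store L0 := 44 → I/M/I/I on L0; bus BusRdX; mem=30
  op3 P3: store L0 := 53 → I/I/I/M on L0; bus BusRdX Flush; mem=44
  op4 P0: store L0 := 3 → M/I/I/I on L0; bus BusRdX Flush; mem=53
  op5 P2: store L0 := 15 → I/I/M/I on L0; bus BusRdX Flush; mem=3
  op6 P3: load  L0 → I/I/S/S on L0; bus BusRd Flush; mem=15
  op7 P3: load  L0 → I/I/S/S on L0; bus (none); mem=15

memory[L1] = 70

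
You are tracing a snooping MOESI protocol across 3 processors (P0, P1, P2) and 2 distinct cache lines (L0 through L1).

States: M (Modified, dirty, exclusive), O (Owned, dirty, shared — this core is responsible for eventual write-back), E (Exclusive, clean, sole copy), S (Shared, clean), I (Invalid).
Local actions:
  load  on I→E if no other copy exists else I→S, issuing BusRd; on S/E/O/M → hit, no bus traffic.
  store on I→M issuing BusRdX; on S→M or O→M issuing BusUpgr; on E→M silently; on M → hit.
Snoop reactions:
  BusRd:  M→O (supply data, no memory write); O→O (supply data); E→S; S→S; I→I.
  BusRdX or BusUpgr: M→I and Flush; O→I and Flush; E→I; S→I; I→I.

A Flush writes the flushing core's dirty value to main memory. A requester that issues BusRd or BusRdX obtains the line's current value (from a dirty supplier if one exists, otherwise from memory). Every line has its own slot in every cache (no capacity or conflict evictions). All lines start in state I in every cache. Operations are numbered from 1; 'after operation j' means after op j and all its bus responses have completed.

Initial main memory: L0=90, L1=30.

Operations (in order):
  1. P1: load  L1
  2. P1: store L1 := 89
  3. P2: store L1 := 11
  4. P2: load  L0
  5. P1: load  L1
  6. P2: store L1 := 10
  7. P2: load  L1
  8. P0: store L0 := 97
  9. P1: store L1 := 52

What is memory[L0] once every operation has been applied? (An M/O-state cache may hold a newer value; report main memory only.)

memory[L0] = 90

  op1 P1: load  L1 → I/E/I on L1; bus BusRd; mem=30
  op2 P1: store L1 := 89 → I/M/I on L1; bus (none); mem=30
  op3 P2: store L1 := 11 → I/I/M on L1; bus BusRdX Flush; mem=89
  op4 P2: load  L0 → I/I/E on L0; bus BusRd; mem=90
  op5 P1: load  L1 → I/S/O on L1; bus BusRd; mem=89
  op6 P2: store L1 := 10 → I/I/M on L1; bus BusUpgr; mem=89
  op7 P2: load  L1 → I/I/M on L1; bus (none); mem=89
  op8 P0: store L0 := 97 → M/I/I on L0; bus BusRdX; mem=90
  op9 P1: store L1 := 52 → I/M/I on L1; bus BusRdX Flush; mem=10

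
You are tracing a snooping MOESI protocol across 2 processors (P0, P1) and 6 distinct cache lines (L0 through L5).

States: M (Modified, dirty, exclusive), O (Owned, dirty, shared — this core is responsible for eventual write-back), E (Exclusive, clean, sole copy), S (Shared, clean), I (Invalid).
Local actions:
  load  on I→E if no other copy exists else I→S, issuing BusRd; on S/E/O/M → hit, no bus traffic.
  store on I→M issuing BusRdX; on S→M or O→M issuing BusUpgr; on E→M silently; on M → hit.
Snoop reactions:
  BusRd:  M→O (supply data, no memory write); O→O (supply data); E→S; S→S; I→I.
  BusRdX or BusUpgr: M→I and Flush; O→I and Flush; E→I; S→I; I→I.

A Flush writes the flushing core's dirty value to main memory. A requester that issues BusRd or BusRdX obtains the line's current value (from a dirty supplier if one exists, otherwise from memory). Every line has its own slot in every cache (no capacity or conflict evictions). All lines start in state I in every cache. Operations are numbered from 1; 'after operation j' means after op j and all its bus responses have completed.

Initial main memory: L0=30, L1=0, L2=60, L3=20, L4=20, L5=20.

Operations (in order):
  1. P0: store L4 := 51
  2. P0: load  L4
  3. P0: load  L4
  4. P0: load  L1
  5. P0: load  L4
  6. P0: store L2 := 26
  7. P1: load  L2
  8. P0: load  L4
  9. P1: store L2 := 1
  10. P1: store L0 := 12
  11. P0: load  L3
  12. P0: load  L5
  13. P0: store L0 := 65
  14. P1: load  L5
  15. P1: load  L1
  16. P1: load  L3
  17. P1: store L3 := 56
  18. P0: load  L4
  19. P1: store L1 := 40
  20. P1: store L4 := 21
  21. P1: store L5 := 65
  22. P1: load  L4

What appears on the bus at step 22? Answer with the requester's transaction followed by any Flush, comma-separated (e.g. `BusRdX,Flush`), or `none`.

bus = none

[1] P0: store L4 := 51 | P0:M(51), P1:I | bus: BusRdX
[2] P0: load  L4 | P0:M(51), P1:I | bus: none
[3] P0: load  L4 | P0:M(51), P1:I | bus: none
[4] P0: load  L1 | P0:E(0), P1:I | bus: BusRd
[5] P0: load  L4 | P0:M(51), P1:I | bus: none
[6] P0: store L2 := 26 | P0:M(26), P1:I | bus: BusRdX
[7] P1: load  L2 | P0:O(26), P1:S(26) | bus: BusRd
[8] P0: load  L4 | P0:M(51), P1:I | bus: none
[9] P1: store L2 := 1 | P0:I, P1:M(1) | bus: BusUpgr,Flush
[10] P1: store L0 := 12 | P0:I, P1:M(12) | bus: BusRdX
[11] P0: load  L3 | P0:E(20), P1:I | bus: BusRd
[12] P0: load  L5 | P0:E(20), P1:I | bus: BusRd
[13] P0: store L0 := 65 | P0:M(65), P1:I | bus: BusRdX,Flush
[14] P1: load  L5 | P0:S(20), P1:S(20) | bus: BusRd
[15] P1: load  L1 | P0:S(0), P1:S(0) | bus: BusRd
[16] P1: load  L3 | P0:S(20), P1:S(20) | bus: BusRd
[17] P1: store L3 := 56 | P0:I, P1:M(56) | bus: BusUpgr
[18] P0: load  L4 | P0:M(51), P1:I | bus: none
[19] P1: store L1 := 40 | P0:I, P1:M(40) | bus: BusUpgr
[20] P1: store L4 := 21 | P0:I, P1:M(21) | bus: BusRdX,Flush
[21] P1: store L5 := 65 | P0:I, P1:M(65) | bus: BusUpgr
[22] P1: load  L4 | P0:I, P1:M(21) | bus: none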